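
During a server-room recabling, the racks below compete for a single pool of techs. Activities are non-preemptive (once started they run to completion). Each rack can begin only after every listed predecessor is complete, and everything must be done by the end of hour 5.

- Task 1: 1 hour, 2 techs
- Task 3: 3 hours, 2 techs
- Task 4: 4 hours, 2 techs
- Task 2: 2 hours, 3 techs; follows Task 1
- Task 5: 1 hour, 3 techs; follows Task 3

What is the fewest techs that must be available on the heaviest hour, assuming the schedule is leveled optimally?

6

Early-start (Task 1@1, Task 3@1, Task 4@1, Task 2@2, Task 5@4) gives peak 7: h1:6  h2:7  h3:7  h4:5  h5:0.
Shift Task 2→4, Task 5→5.
Schedule Task 1@1, Task 3@1, Task 4@1, Task 2@4, Task 5@5: h1:6  h2:4  h3:4  h4:5  h5:6 — peak 6.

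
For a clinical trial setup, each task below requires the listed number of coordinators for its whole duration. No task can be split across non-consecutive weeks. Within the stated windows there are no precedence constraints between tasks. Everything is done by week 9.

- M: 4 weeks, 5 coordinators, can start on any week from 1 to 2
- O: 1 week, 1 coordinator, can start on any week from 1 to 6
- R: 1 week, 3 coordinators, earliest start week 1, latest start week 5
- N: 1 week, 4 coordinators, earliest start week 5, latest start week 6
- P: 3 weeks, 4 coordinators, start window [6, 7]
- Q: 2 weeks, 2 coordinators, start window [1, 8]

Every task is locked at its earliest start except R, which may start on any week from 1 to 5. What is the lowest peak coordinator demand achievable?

R@1: w1:11  w2:7  w3:5  w4:5  w5:4  w6:4  w7:4  w8:4  w9:0 → peak 11
R@2: w1:8  w2:10  w3:5  w4:5  w5:4  w6:4  w7:4  w8:4  w9:0 → peak 10
R@3: w1:8  w2:7  w3:8  w4:5  w5:4  w6:4  w7:4  w8:4  w9:0 → peak 8
R@4: w1:8  w2:7  w3:5  w4:8  w5:4  w6:4  w7:4  w8:4  w9:0 → peak 8
R@5: w1:8  w2:7  w3:5  w4:5  w5:7  w6:4  w7:4  w8:4  w9:0 → peak 8
Best is R@3, peak 8.

8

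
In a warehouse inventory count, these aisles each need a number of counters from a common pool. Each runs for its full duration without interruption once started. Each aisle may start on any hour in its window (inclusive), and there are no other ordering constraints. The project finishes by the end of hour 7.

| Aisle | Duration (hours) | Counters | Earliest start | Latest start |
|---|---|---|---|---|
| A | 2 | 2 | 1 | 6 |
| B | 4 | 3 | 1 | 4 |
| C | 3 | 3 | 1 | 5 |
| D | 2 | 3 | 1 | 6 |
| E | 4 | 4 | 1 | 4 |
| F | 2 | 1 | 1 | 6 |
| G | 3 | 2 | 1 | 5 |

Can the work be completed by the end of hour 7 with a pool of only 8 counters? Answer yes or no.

The minimum achievable peak is 9; 8 < 9, so no feasible schedule stays within the cap.

no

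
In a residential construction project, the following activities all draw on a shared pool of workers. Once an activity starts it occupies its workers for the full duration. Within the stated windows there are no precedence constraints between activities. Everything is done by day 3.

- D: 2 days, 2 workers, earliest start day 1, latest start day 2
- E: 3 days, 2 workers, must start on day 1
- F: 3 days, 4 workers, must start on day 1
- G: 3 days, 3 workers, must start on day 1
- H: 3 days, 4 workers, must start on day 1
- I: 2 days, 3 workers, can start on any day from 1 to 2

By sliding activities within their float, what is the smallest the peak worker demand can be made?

Schedule D@1, E@1, F@1, G@1, H@1, I@1: d1:18  d2:18  d3:13 — peak 18.
No arrangement of the 4 feasible schedules does better.

18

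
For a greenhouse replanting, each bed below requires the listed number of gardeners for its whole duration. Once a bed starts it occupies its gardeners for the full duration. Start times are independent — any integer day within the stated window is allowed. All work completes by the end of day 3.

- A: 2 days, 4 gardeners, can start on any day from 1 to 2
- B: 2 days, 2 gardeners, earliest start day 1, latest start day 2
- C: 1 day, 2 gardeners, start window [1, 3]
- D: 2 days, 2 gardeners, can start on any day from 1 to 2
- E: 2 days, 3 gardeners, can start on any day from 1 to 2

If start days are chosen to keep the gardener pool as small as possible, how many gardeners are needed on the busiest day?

11

Early-start (A@1, B@1, C@1, D@1, E@1) gives peak 13: d1:13  d2:11  d3:0.
Shift E→2.
Schedule A@1, B@1, C@1, D@1, E@2: d1:10  d2:11  d3:3 — peak 11.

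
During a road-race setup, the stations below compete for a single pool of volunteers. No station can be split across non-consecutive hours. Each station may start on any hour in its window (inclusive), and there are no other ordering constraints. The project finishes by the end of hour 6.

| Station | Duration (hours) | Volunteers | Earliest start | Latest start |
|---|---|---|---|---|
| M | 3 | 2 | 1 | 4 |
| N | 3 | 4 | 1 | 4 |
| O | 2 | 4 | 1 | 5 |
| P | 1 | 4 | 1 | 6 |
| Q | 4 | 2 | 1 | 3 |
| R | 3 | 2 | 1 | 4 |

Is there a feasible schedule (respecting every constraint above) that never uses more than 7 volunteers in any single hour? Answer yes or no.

no

Total volunteer-hours = 44; over 6 hours the average is 44/6 > 7, so some hour must exceed 7.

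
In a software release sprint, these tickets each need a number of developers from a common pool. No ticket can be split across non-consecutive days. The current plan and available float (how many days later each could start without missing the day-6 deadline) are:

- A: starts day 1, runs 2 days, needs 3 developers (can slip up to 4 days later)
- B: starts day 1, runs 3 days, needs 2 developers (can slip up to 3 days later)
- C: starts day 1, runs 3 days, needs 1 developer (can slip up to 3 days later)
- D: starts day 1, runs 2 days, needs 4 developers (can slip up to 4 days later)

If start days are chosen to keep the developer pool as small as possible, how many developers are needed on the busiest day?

5

Early-start (A@1, B@1, C@1, D@1) gives peak 10: d1:10  d2:10  d3:3  d4:0  d5:0  d6:0.
Shift C→3, D→4.
Schedule A@1, B@1, C@3, D@4: d1:5  d2:5  d3:3  d4:5  d5:5  d6:0 — peak 5.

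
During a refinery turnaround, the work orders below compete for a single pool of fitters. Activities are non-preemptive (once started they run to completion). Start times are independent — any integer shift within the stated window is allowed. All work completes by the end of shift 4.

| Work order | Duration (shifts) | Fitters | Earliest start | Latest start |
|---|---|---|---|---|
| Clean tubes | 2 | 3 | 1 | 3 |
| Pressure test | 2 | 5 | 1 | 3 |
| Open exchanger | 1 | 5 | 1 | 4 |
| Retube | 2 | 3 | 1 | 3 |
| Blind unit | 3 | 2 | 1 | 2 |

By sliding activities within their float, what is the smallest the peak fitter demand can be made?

Early-start (Clean tubes@1, Pressure test@1, Open exchanger@1, Retube@1, Blind unit@1) gives peak 18: s1:18  s2:13  s3:2  s4:0.
Shift Open exchanger→3, Retube→3.
Schedule Clean tubes@1, Pressure test@1, Open exchanger@3, Retube@3, Blind unit@1: s1:10  s2:10  s3:10  s4:3 — peak 10.

10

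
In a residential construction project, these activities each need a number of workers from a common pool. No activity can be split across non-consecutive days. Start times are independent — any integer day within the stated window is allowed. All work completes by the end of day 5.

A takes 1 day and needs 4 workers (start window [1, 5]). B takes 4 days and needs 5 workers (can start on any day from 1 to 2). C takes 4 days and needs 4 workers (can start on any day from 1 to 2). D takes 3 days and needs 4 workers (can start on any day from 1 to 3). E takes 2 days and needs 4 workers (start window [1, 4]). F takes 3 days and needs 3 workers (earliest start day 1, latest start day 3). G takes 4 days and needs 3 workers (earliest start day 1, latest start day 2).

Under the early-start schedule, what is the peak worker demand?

Early-start schedule: A@1, B@1, C@1, D@1, E@1, F@1, G@1.
Load per day: day 1: 27, day 2: 23, day 3: 19, day 4: 12, day 5: 0.
Peak is 27.

27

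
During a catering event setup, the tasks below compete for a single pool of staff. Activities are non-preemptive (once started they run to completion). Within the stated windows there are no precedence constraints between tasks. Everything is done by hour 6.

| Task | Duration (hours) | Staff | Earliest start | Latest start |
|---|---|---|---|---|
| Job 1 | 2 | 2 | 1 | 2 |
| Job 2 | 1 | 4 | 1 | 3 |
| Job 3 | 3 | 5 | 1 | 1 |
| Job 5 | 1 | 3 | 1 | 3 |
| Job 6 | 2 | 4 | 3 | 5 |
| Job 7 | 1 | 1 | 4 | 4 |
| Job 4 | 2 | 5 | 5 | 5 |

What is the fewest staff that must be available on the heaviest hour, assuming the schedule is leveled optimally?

Early-start (Job 1@1, Job 2@1, Job 3@1, Job 5@1, Job 6@3, Job 7@4, Job 4@5) gives peak 14: h1:14  h2:7  h3:9  h4:5  h5:5  h6:5.
Shift Job 2→3, Job 6→4.
Schedule Job 1@1, Job 2@3, Job 3@1, Job 5@1, Job 6@4, Job 7@4, Job 4@5: h1:10  h2:7  h3:9  h4:5  h5:9  h6:5 — peak 10.

10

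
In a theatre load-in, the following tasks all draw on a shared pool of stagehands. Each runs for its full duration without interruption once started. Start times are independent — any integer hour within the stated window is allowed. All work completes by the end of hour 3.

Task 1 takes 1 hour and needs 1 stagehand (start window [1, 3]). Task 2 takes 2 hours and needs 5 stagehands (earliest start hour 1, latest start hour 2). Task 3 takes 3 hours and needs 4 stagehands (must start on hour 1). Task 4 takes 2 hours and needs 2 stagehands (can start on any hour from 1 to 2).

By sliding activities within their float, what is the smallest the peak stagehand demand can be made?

11

Early-start (Task 1@1, Task 2@1, Task 3@1, Task 4@1) gives peak 12: h1:12  h2:11  h3:4.
Shift Task 4→2.
Schedule Task 1@1, Task 2@1, Task 3@1, Task 4@2: h1:10  h2:11  h3:6 — peak 11.
No arrangement of the 12 feasible schedules does better.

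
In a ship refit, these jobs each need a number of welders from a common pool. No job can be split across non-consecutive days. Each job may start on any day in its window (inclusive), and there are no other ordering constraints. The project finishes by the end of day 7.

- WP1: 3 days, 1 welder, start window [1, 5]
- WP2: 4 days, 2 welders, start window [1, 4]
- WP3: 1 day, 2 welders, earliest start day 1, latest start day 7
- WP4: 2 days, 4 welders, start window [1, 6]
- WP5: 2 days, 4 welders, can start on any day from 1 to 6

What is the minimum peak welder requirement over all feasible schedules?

6

Early-start (WP1@1, WP2@1, WP3@1, WP4@1, WP5@1) gives peak 13: d1:13  d2:11  d3:3  d4:2  d5:0  d6:0  d7:0.
Shift WP4→4, WP5→6.
Schedule WP1@1, WP2@1, WP3@1, WP4@4, WP5@6: d1:5  d2:3  d3:3  d4:6  d5:4  d6:4  d7:4 — peak 6.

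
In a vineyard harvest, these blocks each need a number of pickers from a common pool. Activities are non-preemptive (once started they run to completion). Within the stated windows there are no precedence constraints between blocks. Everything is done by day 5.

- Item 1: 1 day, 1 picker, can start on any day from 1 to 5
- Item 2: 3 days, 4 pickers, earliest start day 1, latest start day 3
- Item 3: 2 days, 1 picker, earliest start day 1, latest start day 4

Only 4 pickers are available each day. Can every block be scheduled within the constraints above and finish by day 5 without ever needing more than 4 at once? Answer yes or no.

Schedule Item 1@1, Item 2@3, Item 3@1: d1:2  d2:1  d3:4  d4:4  d5:4 — peak 4 ≤ 4.

yes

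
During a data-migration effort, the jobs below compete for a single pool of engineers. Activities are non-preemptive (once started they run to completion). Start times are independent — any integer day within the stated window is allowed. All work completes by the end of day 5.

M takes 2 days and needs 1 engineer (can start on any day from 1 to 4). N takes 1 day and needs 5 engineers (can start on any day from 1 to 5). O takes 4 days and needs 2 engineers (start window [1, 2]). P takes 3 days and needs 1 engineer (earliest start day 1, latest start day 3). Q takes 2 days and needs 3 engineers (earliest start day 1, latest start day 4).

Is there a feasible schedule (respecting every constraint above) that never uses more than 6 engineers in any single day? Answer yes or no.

Schedule M@1, N@1, O@2, P@2, Q@3: d1:6  d2:4  d3:6  d4:6  d5:2 — peak 6 ≤ 6.

yes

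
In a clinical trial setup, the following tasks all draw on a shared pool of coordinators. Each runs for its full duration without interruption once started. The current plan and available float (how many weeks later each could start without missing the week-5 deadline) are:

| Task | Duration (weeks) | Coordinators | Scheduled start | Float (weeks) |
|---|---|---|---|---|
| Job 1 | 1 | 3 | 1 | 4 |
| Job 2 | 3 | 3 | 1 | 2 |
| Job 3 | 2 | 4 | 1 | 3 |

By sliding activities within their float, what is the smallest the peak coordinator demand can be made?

Early-start (Job 1@1, Job 2@1, Job 3@1) gives peak 10: w1:10  w2:7  w3:3  w4:0  w5:0.
Shift Job 3→4.
Schedule Job 1@1, Job 2@1, Job 3@4: w1:6  w2:3  w3:3  w4:4  w5:4 — peak 6.

6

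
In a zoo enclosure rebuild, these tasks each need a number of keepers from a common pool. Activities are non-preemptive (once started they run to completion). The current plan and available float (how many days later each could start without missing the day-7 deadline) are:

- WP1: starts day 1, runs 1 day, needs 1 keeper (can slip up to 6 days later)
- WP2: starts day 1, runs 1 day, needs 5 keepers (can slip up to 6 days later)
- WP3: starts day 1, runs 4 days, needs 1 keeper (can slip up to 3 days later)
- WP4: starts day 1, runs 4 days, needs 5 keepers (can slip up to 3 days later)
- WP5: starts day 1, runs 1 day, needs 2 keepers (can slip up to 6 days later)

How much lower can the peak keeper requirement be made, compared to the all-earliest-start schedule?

8

Early-start peak: d1:14  d2:6  d3:6  d4:6  d5:0  d6:0  d7:0 ⇒ 14.
Leveled (WP1@1, WP2@1, WP3@2, WP4@2, WP5@6): d1:6  d2:6  d3:6  d4:6  d5:6  d6:2  d7:0 ⇒ 6.
Reduction 14 − 6 = 8.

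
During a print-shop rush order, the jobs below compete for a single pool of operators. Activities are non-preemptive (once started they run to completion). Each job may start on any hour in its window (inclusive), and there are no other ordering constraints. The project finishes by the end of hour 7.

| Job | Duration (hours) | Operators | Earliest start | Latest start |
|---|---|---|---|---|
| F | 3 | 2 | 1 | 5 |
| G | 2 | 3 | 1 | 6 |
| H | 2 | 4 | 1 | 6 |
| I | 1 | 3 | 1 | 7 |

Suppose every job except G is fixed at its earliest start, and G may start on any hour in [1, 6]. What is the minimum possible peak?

G@1: h1:12  h2:9  h3:2  h4:0  h5:0  h6:0  h7:0 → peak 12
G@2: h1:9  h2:9  h3:5  h4:0  h5:0  h6:0  h7:0 → peak 9
G@3: h1:9  h2:6  h3:5  h4:3  h5:0  h6:0  h7:0 → peak 9
G@4: h1:9  h2:6  h3:2  h4:3  h5:3  h6:0  h7:0 → peak 9
G@5: h1:9  h2:6  h3:2  h4:0  h5:3  h6:3  h7:0 → peak 9
G@6: h1:9  h2:6  h3:2  h4:0  h5:0  h6:3  h7:3 → peak 9
Best is G@2, peak 9.

9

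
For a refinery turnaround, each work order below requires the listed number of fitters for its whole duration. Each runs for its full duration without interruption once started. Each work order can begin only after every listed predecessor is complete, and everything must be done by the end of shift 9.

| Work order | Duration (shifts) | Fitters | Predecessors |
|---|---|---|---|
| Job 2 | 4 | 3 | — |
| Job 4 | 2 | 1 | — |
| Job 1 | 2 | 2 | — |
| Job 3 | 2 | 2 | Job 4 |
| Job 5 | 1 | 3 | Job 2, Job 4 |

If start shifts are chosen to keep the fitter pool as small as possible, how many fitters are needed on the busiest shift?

Early-start (Job 2@1, Job 4@1, Job 1@1, Job 3@3, Job 5@5) gives peak 6: s1:6  s2:6  s3:5  s4:5  s5:3  s6:0  s7:0  s8:0  s9:0.
Shift Job 4→5, Job 1→5, Job 3→7, Job 5→9.
Schedule Job 2@1, Job 4@5, Job 1@5, Job 3@7, Job 5@9: s1:3  s2:3  s3:3  s4:3  s5:3  s6:3  s7:2  s8:2  s9:3 — peak 3.
Total fitter-shifts = 25 over 9 shifts ⇒ peak ≥ ⌈25/9⌉ = 3, so 3 is optimal.

3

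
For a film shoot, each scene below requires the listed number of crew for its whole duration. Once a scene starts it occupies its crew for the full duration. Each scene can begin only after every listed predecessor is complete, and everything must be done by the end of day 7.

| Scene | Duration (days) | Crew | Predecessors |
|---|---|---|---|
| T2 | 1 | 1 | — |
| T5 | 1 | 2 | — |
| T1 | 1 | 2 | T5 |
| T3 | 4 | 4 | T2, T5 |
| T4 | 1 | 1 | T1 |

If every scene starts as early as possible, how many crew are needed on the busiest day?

Early-start schedule: T2@1, T5@1, T1@2, T3@2, T4@3.
Load per day: day 1: 3, day 2: 6, day 3: 5, day 4: 4, day 5: 4, day 6: 0, day 7: 0.
Peak is 6.

6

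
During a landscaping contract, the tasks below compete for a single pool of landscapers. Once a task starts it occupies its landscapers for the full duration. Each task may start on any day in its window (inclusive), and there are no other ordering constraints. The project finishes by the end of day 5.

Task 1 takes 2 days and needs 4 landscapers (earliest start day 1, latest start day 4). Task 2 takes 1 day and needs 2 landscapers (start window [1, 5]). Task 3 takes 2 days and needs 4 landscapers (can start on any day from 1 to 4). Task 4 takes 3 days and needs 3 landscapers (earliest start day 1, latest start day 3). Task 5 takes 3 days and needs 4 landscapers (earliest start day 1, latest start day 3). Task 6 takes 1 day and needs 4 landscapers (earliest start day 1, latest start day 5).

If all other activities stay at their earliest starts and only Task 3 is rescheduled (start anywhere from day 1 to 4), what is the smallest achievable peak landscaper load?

Task 3@1: d1:21  d2:15  d3:7  d4:0  d5:0 → peak 21
Task 3@2: d1:17  d2:15  d3:11  d4:0  d5:0 → peak 17
Task 3@3: d1:17  d2:11  d3:11  d4:4  d5:0 → peak 17
Task 3@4: d1:17  d2:11  d3:7  d4:4  d5:4 → peak 17
Best is Task 3@2, peak 17.

17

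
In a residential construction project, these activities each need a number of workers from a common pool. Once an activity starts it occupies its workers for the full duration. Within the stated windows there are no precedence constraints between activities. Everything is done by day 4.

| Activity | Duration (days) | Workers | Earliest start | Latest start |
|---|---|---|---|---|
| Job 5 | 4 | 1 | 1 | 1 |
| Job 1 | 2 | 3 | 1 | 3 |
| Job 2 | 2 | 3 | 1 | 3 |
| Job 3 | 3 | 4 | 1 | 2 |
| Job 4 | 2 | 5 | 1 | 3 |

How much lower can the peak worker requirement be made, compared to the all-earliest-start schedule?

Early-start peak: d1:16  d2:16  d3:5  d4:1 ⇒ 16.
Leveled (Job 5@1, Job 1@1, Job 2@1, Job 3@1, Job 4@3): d1:11  d2:11  d3:10  d4:6 ⇒ 11.
Reduction 16 − 11 = 5.

5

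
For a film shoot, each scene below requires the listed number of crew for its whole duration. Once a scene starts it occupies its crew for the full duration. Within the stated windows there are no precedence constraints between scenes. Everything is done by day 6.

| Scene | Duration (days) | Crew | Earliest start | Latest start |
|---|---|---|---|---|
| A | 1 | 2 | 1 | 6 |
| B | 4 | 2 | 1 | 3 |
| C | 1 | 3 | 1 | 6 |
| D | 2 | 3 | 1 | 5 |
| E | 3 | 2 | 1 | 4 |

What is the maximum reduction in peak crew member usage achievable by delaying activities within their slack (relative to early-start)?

Early-start peak: d1:12  d2:7  d3:4  d4:2  d5:0  d6:0 ⇒ 12.
Leveled (A@1, B@1, C@2, D@5, E@3): d1:4  d2:5  d3:4  d4:4  d5:5  d6:3 ⇒ 5.
Reduction 12 − 5 = 7.

7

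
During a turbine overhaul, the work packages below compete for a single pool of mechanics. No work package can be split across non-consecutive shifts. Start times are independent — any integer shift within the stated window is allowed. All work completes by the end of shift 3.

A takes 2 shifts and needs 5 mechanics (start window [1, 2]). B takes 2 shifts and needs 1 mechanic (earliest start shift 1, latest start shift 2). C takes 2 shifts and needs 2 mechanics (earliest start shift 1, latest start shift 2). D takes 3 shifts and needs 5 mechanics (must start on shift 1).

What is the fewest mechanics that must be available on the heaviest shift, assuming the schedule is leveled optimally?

Schedule A@1, B@1, C@1, D@1: s1:13  s2:13  s3:5 — peak 13.
No arrangement of the 8 feasible schedules does better.

13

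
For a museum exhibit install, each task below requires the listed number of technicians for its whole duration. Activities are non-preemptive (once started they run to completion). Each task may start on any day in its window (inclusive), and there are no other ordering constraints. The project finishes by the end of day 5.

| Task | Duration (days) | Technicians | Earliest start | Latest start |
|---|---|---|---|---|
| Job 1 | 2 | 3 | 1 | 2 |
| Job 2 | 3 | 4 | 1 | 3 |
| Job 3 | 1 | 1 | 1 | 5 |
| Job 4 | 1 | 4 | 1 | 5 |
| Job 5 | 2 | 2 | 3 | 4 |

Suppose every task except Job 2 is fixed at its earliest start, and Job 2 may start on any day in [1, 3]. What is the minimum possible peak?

8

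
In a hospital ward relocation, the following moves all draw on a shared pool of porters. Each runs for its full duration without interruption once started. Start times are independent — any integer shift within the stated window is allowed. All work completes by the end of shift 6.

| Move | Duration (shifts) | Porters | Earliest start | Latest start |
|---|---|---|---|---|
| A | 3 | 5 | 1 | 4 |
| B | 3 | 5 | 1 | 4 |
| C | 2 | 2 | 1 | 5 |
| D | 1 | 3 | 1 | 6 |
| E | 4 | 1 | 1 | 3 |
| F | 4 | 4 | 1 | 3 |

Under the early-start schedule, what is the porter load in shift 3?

At early start, shift 3 has: A, B, E, F.
Demand: 5 + 5 + 1 + 4 = 15.

15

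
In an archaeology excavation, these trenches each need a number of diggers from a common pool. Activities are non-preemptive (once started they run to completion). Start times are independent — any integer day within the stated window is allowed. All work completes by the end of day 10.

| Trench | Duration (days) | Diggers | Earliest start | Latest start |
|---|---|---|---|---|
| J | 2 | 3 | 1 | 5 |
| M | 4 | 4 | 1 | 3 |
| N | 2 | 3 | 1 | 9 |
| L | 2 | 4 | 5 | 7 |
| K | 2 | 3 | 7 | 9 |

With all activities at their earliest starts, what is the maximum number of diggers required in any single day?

Early-start schedule: J@1, M@1, N@1, L@5, K@7.
Load per day: day 1: 10, day 2: 10, day 3: 4, day 4: 4, day 5: 4, day 6: 4, day 7: 3, day 8: 3, day 9: 0, day 10: 0.
Peak is 10.

10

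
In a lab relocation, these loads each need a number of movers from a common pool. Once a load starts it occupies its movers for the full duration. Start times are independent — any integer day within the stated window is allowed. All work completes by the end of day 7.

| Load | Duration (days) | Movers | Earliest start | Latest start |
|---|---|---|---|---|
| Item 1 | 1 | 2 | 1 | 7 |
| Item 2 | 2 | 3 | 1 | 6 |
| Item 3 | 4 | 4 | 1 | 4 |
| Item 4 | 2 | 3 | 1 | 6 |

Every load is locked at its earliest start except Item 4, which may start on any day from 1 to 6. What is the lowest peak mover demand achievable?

9

Item 4@1: d1:12  d2:10  d3:4  d4:4  d5:0  d6:0  d7:0 → peak 12
Item 4@2: d1:9  d2:10  d3:7  d4:4  d5:0  d6:0  d7:0 → peak 10
Item 4@3: d1:9  d2:7  d3:7  d4:7  d5:0  d6:0  d7:0 → peak 9
Item 4@4: d1:9  d2:7  d3:4  d4:7  d5:3  d6:0  d7:0 → peak 9
Item 4@5: d1:9  d2:7  d3:4  d4:4  d5:3  d6:3  d7:0 → peak 9
Item 4@6: d1:9  d2:7  d3:4  d4:4  d5:0  d6:3  d7:3 → peak 9
Best is Item 4@3, peak 9.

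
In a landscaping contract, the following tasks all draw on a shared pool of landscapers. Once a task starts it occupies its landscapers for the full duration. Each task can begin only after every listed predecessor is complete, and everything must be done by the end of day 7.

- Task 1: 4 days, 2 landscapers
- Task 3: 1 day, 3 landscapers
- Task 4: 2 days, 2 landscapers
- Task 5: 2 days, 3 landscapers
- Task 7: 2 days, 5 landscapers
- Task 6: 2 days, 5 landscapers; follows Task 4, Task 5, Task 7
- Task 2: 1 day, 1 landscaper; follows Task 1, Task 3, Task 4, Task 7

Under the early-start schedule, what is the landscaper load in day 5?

At early start, day 5 has: Task 2.
Demand: 1 = 1.

1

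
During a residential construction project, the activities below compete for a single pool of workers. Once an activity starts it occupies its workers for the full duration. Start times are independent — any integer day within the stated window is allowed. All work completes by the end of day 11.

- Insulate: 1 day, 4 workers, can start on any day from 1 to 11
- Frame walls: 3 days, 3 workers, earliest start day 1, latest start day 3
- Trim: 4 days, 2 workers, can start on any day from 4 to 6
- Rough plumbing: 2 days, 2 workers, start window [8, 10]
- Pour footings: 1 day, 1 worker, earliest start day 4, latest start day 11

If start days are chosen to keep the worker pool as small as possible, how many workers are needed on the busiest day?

Early-start (Insulate@1, Frame walls@1, Trim@4, Rough plumbing@8, Pour footings@4) gives peak 7: d1:7  d2:3  d3:3  d4:3  d5:2  d6:2  d7:2  d8:2  d9:2  d10:0  d11:0.
Shift Frame walls→2, Trim→5.
Schedule Insulate@1, Frame walls@2, Trim@5, Rough plumbing@8, Pour footings@4: d1:4  d2:3  d3:3  d4:4  d5:2  d6:2  d7:2  d8:4  d9:2  d10:0  d11:0 — peak 4.

4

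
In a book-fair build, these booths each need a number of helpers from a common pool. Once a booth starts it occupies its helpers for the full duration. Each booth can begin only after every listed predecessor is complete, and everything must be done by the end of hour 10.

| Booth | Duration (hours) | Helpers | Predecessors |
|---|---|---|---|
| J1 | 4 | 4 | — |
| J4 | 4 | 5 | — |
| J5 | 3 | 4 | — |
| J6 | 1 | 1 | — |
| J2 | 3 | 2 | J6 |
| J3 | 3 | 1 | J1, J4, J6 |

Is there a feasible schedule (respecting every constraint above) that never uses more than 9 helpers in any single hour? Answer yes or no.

yes

Schedule J1@1, J4@1, J5@5, J6@5, J2@6, J3@6: h1:9  h2:9  h3:9  h4:9  h5:5  h6:7  h7:7  h8:3  h9:0  h10:0 — peak 9 ≤ 9.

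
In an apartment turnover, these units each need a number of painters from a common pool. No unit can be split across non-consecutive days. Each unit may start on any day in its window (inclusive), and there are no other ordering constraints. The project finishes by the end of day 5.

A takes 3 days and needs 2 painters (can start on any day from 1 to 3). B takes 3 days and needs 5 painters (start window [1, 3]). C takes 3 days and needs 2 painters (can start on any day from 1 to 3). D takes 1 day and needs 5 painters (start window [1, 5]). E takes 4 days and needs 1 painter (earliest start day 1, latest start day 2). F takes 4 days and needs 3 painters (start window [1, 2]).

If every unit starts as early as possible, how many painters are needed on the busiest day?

18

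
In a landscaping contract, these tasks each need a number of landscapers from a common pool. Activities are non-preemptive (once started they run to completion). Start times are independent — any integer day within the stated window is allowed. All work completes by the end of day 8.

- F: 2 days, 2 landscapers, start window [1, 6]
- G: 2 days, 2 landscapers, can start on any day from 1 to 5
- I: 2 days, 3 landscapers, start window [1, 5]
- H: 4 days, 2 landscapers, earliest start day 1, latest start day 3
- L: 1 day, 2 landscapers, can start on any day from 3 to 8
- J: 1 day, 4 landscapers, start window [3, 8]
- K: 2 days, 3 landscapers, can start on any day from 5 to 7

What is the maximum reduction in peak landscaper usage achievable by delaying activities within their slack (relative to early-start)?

4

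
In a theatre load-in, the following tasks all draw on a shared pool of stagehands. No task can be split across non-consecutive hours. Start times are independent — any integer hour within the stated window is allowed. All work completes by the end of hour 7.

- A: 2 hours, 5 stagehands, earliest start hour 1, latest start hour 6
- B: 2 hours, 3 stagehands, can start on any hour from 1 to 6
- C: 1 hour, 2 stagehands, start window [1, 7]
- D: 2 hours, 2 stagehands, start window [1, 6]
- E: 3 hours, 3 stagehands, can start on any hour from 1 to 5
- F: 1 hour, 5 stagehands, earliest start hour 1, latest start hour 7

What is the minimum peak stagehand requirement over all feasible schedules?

6

Early-start (A@1, B@1, C@1, D@1, E@1, F@1) gives peak 20: h1:20  h2:13  h3:3  h4:0  h5:0  h6:0  h7:0.
Shift B→3, C→3, D→5, E→4, F→7.
Schedule A@1, B@3, C@3, D@5, E@4, F@7: h1:5  h2:5  h3:5  h4:6  h5:5  h6:5  h7:5 — peak 6.
Total stagehand-hours = 36 over 7 hours ⇒ peak ≥ ⌈36/7⌉ = 6, so 6 is optimal.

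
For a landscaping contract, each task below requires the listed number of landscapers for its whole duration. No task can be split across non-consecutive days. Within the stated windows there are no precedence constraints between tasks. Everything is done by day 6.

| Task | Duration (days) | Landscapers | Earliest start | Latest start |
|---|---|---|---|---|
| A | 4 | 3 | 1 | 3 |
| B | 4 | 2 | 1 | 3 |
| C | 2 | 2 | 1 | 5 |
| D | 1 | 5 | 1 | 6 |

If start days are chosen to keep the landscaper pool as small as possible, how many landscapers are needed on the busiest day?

Early-start (A@1, B@1, C@1, D@1) gives peak 12: d1:12  d2:7  d3:5  d4:5  d5:0  d6:0.
Shift D→5.
Schedule A@1, B@1, C@1, D@5: d1:7  d2:7  d3:5  d4:5  d5:5  d6:0 — peak 7.

7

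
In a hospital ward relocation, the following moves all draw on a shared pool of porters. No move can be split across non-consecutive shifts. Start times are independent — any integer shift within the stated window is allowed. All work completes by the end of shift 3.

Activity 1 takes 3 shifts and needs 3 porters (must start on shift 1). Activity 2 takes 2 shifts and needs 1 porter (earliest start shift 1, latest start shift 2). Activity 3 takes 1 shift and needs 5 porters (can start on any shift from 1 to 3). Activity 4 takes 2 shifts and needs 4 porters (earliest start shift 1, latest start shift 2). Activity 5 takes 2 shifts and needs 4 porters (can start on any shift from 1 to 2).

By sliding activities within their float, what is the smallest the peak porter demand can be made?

Early-start (Activity 1@1, Activity 2@1, Activity 3@1, Activity 4@1, Activity 5@1) gives peak 17: s1:17  s2:12  s3:3.
Shift Activity 4→2, Activity 5→2.
Schedule Activity 1@1, Activity 2@1, Activity 3@1, Activity 4@2, Activity 5@2: s1:9  s2:12  s3:11 — peak 12.
No arrangement of the 24 feasible schedules does better.

12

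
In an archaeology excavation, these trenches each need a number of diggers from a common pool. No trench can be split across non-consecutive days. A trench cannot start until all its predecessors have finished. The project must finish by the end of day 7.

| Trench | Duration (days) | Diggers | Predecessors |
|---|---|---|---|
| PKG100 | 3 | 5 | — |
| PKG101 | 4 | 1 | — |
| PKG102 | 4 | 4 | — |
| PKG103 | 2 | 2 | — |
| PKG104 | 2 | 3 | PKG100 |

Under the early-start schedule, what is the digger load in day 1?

12

At early start, day 1 has: PKG100, PKG101, PKG102, PKG103.
Demand: 5 + 1 + 4 + 2 = 12.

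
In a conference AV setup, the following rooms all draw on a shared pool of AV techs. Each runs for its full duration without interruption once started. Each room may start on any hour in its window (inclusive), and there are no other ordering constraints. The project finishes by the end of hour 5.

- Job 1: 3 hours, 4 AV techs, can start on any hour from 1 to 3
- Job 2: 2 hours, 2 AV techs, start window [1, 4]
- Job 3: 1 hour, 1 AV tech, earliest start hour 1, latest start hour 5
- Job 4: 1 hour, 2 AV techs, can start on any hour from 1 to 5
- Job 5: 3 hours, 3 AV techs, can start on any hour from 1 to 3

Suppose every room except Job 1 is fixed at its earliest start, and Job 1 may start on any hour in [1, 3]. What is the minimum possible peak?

8

Job 1@1: h1:12  h2:9  h3:7  h4:0  h5:0 → peak 12
Job 1@2: h1:8  h2:9  h3:7  h4:4  h5:0 → peak 9
Job 1@3: h1:8  h2:5  h3:7  h4:4  h5:4 → peak 8
Best is Job 1@3, peak 8.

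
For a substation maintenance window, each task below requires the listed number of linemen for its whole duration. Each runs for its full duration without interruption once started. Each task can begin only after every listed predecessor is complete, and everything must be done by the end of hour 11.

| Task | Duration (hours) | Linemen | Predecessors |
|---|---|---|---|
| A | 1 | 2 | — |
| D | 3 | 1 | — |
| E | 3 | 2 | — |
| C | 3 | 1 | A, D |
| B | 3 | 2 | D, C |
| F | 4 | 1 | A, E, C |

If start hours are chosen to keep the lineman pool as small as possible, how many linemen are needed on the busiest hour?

3

Early-start (A@1, D@1, E@1, C@4, B@7, F@7) gives peak 5: h1:5  h2:3  h3:3  h4:1  h5:1  h6:1  h7:3  h8:3  h9:3  h10:1  h11:0.
Shift E→2.
Schedule A@1, D@1, E@2, C@4, B@7, F@7: h1:3  h2:3  h3:3  h4:3  h5:1  h6:1  h7:3  h8:3  h9:3  h10:1  h11:0 — peak 3.
Total lineman-hours = 24 over 11 hours ⇒ peak ≥ ⌈24/11⌉ = 3, so 3 is optimal.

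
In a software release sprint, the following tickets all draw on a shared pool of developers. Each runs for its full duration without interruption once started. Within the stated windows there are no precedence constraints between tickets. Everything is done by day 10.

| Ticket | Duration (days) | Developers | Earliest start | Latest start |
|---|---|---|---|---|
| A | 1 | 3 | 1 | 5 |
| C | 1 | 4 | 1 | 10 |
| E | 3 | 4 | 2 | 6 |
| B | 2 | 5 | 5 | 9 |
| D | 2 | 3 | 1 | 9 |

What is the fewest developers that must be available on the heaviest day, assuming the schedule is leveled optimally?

5

Early-start (A@1, C@1, E@2, B@5, D@1) gives peak 10: d1:10  d2:7  d3:4  d4:4  d5:5  d6:5  d7:0  d8:0  d9:0  d10:0.
Shift C→2, E→3, B→6, D→8.
Schedule A@1, C@2, E@3, B@6, D@8: d1:3  d2:4  d3:4  d4:4  d5:4  d6:5  d7:5  d8:3  d9:3  d10:0 — peak 5.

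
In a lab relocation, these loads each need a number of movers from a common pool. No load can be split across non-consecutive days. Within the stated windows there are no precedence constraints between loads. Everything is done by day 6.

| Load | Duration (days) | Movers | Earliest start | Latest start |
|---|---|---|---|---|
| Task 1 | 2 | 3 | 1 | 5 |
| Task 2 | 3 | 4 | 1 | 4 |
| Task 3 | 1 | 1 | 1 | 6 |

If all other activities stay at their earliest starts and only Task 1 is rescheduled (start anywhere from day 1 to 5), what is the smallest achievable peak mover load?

5

Task 1@1: d1:8  d2:7  d3:4  d4:0  d5:0  d6:0 → peak 8
Task 1@2: d1:5  d2:7  d3:7  d4:0  d5:0  d6:0 → peak 7
Task 1@3: d1:5  d2:4  d3:7  d4:3  d5:0  d6:0 → peak 7
Task 1@4: d1:5  d2:4  d3:4  d4:3  d5:3  d6:0 → peak 5
Task 1@5: d1:5  d2:4  d3:4  d4:0  d5:3  d6:3 → peak 5
Best is Task 1@4, peak 5.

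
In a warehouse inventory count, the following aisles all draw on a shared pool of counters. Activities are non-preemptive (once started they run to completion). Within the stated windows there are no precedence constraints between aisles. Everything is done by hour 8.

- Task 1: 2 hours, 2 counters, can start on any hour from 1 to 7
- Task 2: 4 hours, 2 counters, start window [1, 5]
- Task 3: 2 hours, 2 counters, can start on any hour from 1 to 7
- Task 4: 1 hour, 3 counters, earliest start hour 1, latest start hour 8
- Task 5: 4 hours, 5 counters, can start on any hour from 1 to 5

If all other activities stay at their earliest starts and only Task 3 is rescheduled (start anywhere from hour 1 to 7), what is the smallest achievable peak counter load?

12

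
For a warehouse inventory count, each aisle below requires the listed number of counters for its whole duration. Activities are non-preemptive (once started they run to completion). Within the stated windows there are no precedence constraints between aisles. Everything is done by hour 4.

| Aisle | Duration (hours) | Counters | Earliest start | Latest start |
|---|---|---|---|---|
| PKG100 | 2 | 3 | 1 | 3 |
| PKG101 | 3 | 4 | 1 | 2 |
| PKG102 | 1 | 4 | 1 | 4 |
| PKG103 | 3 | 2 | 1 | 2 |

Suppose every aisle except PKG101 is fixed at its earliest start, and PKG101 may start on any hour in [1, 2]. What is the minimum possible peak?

9

PKG101@1: h1:13  h2:9  h3:6  h4:0 → peak 13
PKG101@2: h1:9  h2:9  h3:6  h4:4 → peak 9
Best is PKG101@2, peak 9.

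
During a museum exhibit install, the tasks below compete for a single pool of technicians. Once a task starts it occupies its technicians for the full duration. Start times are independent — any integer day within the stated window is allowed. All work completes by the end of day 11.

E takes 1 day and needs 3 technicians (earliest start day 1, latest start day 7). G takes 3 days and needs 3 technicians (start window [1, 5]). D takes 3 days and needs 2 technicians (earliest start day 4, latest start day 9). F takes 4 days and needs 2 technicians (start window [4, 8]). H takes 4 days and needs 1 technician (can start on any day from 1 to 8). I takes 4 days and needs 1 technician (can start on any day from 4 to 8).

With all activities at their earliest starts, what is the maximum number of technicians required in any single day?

Early-start schedule: E@1, G@1, D@4, F@4, H@1, I@4.
Load per day: day 1: 7, day 2: 4, day 3: 4, day 4: 6, day 5: 5, day 6: 5, day 7: 3, day 8: 0, day 9: 0, day 10: 0, day 11: 0.
Peak is 7.

7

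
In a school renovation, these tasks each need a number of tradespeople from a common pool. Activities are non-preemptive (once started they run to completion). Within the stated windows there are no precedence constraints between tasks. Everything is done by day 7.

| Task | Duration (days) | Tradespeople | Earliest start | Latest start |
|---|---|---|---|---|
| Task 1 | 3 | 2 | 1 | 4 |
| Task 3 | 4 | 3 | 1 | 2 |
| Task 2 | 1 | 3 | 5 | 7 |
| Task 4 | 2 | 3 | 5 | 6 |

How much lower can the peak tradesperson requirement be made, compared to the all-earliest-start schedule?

1

Early-start peak: d1:5  d2:5  d3:5  d4:3  d5:6  d6:3  d7:0 ⇒ 6.
Leveled (Task 1@1, Task 3@1, Task 2@5, Task 4@6): d1:5  d2:5  d3:5  d4:3  d5:3  d6:3  d7:3 ⇒ 5.
Reduction 6 − 5 = 1.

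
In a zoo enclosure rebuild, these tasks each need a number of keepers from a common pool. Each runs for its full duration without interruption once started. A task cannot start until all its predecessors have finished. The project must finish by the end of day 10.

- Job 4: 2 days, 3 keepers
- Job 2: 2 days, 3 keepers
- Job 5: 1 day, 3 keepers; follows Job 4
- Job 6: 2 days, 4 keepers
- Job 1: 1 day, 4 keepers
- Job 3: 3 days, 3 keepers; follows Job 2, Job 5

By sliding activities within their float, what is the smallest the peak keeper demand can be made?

Early-start (Job 4@1, Job 2@1, Job 5@3, Job 6@1, Job 1@1, Job 3@4) gives peak 14: d1:14  d2:10  d3:3  d4:3  d5:3  d6:3  d7:0  d8:0  d9:0  d10:0.
Shift Job 6→4, Job 1→6, Job 3→7.
Schedule Job 4@1, Job 2@1, Job 5@3, Job 6@4, Job 1@6, Job 3@7: d1:6  d2:6  d3:3  d4:4  d5:4  d6:4  d7:3  d8:3  d9:3  d10:0 — peak 6.

6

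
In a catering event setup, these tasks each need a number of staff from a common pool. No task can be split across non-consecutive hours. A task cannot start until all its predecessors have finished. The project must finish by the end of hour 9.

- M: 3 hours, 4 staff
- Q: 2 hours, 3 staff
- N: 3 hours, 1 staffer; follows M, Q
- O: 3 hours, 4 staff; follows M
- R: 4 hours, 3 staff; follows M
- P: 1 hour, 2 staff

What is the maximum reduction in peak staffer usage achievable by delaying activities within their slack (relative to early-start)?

Early-start peak: h1:9  h2:7  h3:4  h4:8  h5:8  h6:8  h7:3  h8:0  h9:0 ⇒ 9.
Leveled (M@1, Q@1, N@4, O@7, R@4, P@3): h1:7  h2:7  h3:6  h4:4  h5:4  h6:4  h7:7  h8:4  h9:4 ⇒ 7.
Reduction 9 − 7 = 2.

2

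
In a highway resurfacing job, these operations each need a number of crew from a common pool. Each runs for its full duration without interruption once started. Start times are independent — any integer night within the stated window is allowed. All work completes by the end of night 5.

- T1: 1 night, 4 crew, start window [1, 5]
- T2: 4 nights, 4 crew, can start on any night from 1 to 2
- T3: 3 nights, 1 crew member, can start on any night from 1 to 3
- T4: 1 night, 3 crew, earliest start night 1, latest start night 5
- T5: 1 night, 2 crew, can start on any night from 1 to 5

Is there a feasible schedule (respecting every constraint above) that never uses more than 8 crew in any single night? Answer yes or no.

yes

Schedule T1@1, T2@2, T3@1, T4@4, T5@1: n1:7  n2:5  n3:5  n4:7  n5:4 — peak 7 ≤ 8.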